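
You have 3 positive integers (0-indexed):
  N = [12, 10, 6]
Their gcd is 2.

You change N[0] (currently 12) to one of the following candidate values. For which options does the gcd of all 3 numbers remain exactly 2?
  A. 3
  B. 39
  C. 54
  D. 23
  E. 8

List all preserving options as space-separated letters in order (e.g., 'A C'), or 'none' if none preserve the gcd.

Answer: C E

Derivation:
Old gcd = 2; gcd of others (without N[0]) = 2
New gcd for candidate v: gcd(2, v). Preserves old gcd iff gcd(2, v) = 2.
  Option A: v=3, gcd(2,3)=1 -> changes
  Option B: v=39, gcd(2,39)=1 -> changes
  Option C: v=54, gcd(2,54)=2 -> preserves
  Option D: v=23, gcd(2,23)=1 -> changes
  Option E: v=8, gcd(2,8)=2 -> preserves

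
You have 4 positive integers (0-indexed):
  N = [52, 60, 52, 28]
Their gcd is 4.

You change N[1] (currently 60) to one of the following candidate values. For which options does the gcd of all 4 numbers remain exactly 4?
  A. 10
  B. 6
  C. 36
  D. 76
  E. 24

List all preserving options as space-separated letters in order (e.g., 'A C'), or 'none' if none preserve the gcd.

Answer: C D E

Derivation:
Old gcd = 4; gcd of others (without N[1]) = 4
New gcd for candidate v: gcd(4, v). Preserves old gcd iff gcd(4, v) = 4.
  Option A: v=10, gcd(4,10)=2 -> changes
  Option B: v=6, gcd(4,6)=2 -> changes
  Option C: v=36, gcd(4,36)=4 -> preserves
  Option D: v=76, gcd(4,76)=4 -> preserves
  Option E: v=24, gcd(4,24)=4 -> preserves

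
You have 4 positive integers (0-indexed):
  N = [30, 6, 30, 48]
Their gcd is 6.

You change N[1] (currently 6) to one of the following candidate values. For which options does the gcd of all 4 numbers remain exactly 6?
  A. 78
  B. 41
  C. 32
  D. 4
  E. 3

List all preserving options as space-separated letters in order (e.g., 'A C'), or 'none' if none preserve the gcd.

Old gcd = 6; gcd of others (without N[1]) = 6
New gcd for candidate v: gcd(6, v). Preserves old gcd iff gcd(6, v) = 6.
  Option A: v=78, gcd(6,78)=6 -> preserves
  Option B: v=41, gcd(6,41)=1 -> changes
  Option C: v=32, gcd(6,32)=2 -> changes
  Option D: v=4, gcd(6,4)=2 -> changes
  Option E: v=3, gcd(6,3)=3 -> changes

Answer: A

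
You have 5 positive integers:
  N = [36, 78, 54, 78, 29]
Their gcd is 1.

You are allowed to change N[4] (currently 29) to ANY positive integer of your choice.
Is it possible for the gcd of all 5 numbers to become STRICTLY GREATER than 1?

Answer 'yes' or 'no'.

Current gcd = 1
gcd of all OTHER numbers (without N[4]=29): gcd([36, 78, 54, 78]) = 6
The new gcd after any change is gcd(6, new_value).
This can be at most 6.
Since 6 > old gcd 1, the gcd CAN increase (e.g., set N[4] = 6).

Answer: yes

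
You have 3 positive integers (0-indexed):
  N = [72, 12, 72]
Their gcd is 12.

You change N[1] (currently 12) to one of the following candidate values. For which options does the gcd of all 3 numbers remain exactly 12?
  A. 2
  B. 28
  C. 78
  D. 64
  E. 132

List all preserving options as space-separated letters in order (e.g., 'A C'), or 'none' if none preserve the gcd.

Answer: E

Derivation:
Old gcd = 12; gcd of others (without N[1]) = 72
New gcd for candidate v: gcd(72, v). Preserves old gcd iff gcd(72, v) = 12.
  Option A: v=2, gcd(72,2)=2 -> changes
  Option B: v=28, gcd(72,28)=4 -> changes
  Option C: v=78, gcd(72,78)=6 -> changes
  Option D: v=64, gcd(72,64)=8 -> changes
  Option E: v=132, gcd(72,132)=12 -> preserves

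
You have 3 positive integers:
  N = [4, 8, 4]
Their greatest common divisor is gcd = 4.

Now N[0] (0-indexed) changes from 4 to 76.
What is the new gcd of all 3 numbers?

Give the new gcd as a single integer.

Answer: 4

Derivation:
Numbers: [4, 8, 4], gcd = 4
Change: index 0, 4 -> 76
gcd of the OTHER numbers (without index 0): gcd([8, 4]) = 4
New gcd = gcd(g_others, new_val) = gcd(4, 76) = 4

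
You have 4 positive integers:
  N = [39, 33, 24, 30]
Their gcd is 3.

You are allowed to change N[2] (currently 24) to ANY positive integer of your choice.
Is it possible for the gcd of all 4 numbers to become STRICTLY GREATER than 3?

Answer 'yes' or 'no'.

Answer: no

Derivation:
Current gcd = 3
gcd of all OTHER numbers (without N[2]=24): gcd([39, 33, 30]) = 3
The new gcd after any change is gcd(3, new_value).
This can be at most 3.
Since 3 = old gcd 3, the gcd can only stay the same or decrease.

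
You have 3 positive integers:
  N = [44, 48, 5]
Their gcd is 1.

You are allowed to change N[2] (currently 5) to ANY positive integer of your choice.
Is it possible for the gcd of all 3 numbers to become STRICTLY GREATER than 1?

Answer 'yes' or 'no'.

Current gcd = 1
gcd of all OTHER numbers (without N[2]=5): gcd([44, 48]) = 4
The new gcd after any change is gcd(4, new_value).
This can be at most 4.
Since 4 > old gcd 1, the gcd CAN increase (e.g., set N[2] = 4).

Answer: yes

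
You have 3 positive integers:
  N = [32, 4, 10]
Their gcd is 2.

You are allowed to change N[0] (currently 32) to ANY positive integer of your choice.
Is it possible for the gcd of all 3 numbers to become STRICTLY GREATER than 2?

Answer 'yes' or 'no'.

Answer: no

Derivation:
Current gcd = 2
gcd of all OTHER numbers (without N[0]=32): gcd([4, 10]) = 2
The new gcd after any change is gcd(2, new_value).
This can be at most 2.
Since 2 = old gcd 2, the gcd can only stay the same or decrease.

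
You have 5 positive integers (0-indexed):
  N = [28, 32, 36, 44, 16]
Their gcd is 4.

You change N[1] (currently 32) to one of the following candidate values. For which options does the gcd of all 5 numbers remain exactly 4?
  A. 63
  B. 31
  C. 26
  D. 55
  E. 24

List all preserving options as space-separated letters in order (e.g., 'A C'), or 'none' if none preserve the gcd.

Answer: E

Derivation:
Old gcd = 4; gcd of others (without N[1]) = 4
New gcd for candidate v: gcd(4, v). Preserves old gcd iff gcd(4, v) = 4.
  Option A: v=63, gcd(4,63)=1 -> changes
  Option B: v=31, gcd(4,31)=1 -> changes
  Option C: v=26, gcd(4,26)=2 -> changes
  Option D: v=55, gcd(4,55)=1 -> changes
  Option E: v=24, gcd(4,24)=4 -> preserves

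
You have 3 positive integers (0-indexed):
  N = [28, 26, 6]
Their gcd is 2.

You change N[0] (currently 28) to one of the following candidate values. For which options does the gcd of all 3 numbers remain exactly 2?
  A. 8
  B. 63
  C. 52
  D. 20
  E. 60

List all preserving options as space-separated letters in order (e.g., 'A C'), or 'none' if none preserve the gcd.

Answer: A C D E

Derivation:
Old gcd = 2; gcd of others (without N[0]) = 2
New gcd for candidate v: gcd(2, v). Preserves old gcd iff gcd(2, v) = 2.
  Option A: v=8, gcd(2,8)=2 -> preserves
  Option B: v=63, gcd(2,63)=1 -> changes
  Option C: v=52, gcd(2,52)=2 -> preserves
  Option D: v=20, gcd(2,20)=2 -> preserves
  Option E: v=60, gcd(2,60)=2 -> preserves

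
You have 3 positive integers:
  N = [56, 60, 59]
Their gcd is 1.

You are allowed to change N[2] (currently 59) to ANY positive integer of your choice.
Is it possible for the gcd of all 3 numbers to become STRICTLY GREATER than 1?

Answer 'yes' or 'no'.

Answer: yes

Derivation:
Current gcd = 1
gcd of all OTHER numbers (without N[2]=59): gcd([56, 60]) = 4
The new gcd after any change is gcd(4, new_value).
This can be at most 4.
Since 4 > old gcd 1, the gcd CAN increase (e.g., set N[2] = 4).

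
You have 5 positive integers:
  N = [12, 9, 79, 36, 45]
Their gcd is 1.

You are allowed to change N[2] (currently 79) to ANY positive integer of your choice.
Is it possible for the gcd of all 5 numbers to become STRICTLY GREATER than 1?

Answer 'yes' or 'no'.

Answer: yes

Derivation:
Current gcd = 1
gcd of all OTHER numbers (without N[2]=79): gcd([12, 9, 36, 45]) = 3
The new gcd after any change is gcd(3, new_value).
This can be at most 3.
Since 3 > old gcd 1, the gcd CAN increase (e.g., set N[2] = 3).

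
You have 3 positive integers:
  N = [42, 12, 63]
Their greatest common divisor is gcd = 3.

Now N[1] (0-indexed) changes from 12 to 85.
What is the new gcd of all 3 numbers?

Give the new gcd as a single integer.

Numbers: [42, 12, 63], gcd = 3
Change: index 1, 12 -> 85
gcd of the OTHER numbers (without index 1): gcd([42, 63]) = 21
New gcd = gcd(g_others, new_val) = gcd(21, 85) = 1

Answer: 1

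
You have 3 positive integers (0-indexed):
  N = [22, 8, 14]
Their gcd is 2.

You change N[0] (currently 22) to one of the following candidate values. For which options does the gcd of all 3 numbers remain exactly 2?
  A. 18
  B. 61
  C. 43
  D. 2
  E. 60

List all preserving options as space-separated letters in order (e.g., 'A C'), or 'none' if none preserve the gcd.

Answer: A D E

Derivation:
Old gcd = 2; gcd of others (without N[0]) = 2
New gcd for candidate v: gcd(2, v). Preserves old gcd iff gcd(2, v) = 2.
  Option A: v=18, gcd(2,18)=2 -> preserves
  Option B: v=61, gcd(2,61)=1 -> changes
  Option C: v=43, gcd(2,43)=1 -> changes
  Option D: v=2, gcd(2,2)=2 -> preserves
  Option E: v=60, gcd(2,60)=2 -> preserves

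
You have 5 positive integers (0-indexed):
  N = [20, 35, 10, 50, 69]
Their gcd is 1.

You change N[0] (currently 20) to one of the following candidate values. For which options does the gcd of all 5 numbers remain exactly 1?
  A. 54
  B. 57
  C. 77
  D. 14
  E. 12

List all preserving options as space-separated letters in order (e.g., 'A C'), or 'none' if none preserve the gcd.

Answer: A B C D E

Derivation:
Old gcd = 1; gcd of others (without N[0]) = 1
New gcd for candidate v: gcd(1, v). Preserves old gcd iff gcd(1, v) = 1.
  Option A: v=54, gcd(1,54)=1 -> preserves
  Option B: v=57, gcd(1,57)=1 -> preserves
  Option C: v=77, gcd(1,77)=1 -> preserves
  Option D: v=14, gcd(1,14)=1 -> preserves
  Option E: v=12, gcd(1,12)=1 -> preserves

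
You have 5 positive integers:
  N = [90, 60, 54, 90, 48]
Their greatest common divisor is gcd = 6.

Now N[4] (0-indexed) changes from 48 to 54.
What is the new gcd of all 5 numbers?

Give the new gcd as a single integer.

Answer: 6

Derivation:
Numbers: [90, 60, 54, 90, 48], gcd = 6
Change: index 4, 48 -> 54
gcd of the OTHER numbers (without index 4): gcd([90, 60, 54, 90]) = 6
New gcd = gcd(g_others, new_val) = gcd(6, 54) = 6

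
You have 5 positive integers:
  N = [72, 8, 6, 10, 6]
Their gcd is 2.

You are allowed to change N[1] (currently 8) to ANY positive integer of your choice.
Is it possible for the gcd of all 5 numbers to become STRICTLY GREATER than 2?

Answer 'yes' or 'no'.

Current gcd = 2
gcd of all OTHER numbers (without N[1]=8): gcd([72, 6, 10, 6]) = 2
The new gcd after any change is gcd(2, new_value).
This can be at most 2.
Since 2 = old gcd 2, the gcd can only stay the same or decrease.

Answer: no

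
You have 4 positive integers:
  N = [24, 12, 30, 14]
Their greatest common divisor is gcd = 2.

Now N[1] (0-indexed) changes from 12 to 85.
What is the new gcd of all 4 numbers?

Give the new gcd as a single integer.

Numbers: [24, 12, 30, 14], gcd = 2
Change: index 1, 12 -> 85
gcd of the OTHER numbers (without index 1): gcd([24, 30, 14]) = 2
New gcd = gcd(g_others, new_val) = gcd(2, 85) = 1

Answer: 1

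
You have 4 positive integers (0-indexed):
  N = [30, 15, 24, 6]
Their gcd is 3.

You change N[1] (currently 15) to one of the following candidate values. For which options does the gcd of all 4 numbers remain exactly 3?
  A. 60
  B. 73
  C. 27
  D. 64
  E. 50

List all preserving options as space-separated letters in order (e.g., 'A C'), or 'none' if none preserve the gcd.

Old gcd = 3; gcd of others (without N[1]) = 6
New gcd for candidate v: gcd(6, v). Preserves old gcd iff gcd(6, v) = 3.
  Option A: v=60, gcd(6,60)=6 -> changes
  Option B: v=73, gcd(6,73)=1 -> changes
  Option C: v=27, gcd(6,27)=3 -> preserves
  Option D: v=64, gcd(6,64)=2 -> changes
  Option E: v=50, gcd(6,50)=2 -> changes

Answer: C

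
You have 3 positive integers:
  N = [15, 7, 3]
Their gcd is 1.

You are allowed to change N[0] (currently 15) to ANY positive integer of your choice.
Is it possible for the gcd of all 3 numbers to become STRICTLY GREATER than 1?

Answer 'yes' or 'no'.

Current gcd = 1
gcd of all OTHER numbers (without N[0]=15): gcd([7, 3]) = 1
The new gcd after any change is gcd(1, new_value).
This can be at most 1.
Since 1 = old gcd 1, the gcd can only stay the same or decrease.

Answer: no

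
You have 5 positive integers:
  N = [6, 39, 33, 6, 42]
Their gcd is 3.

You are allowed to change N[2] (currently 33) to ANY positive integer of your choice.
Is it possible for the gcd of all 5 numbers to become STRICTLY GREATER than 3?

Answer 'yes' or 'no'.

Answer: no

Derivation:
Current gcd = 3
gcd of all OTHER numbers (without N[2]=33): gcd([6, 39, 6, 42]) = 3
The new gcd after any change is gcd(3, new_value).
This can be at most 3.
Since 3 = old gcd 3, the gcd can only stay the same or decrease.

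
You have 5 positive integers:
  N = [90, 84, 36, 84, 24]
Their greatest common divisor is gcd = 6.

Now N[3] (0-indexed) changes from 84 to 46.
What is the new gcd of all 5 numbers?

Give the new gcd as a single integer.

Answer: 2

Derivation:
Numbers: [90, 84, 36, 84, 24], gcd = 6
Change: index 3, 84 -> 46
gcd of the OTHER numbers (without index 3): gcd([90, 84, 36, 24]) = 6
New gcd = gcd(g_others, new_val) = gcd(6, 46) = 2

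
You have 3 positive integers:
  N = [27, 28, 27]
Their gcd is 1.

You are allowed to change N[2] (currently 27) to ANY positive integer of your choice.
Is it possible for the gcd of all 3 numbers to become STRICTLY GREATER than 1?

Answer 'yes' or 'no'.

Current gcd = 1
gcd of all OTHER numbers (without N[2]=27): gcd([27, 28]) = 1
The new gcd after any change is gcd(1, new_value).
This can be at most 1.
Since 1 = old gcd 1, the gcd can only stay the same or decrease.

Answer: no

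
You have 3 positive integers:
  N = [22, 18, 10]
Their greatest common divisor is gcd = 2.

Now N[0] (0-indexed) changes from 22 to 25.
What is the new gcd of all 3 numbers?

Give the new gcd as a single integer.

Numbers: [22, 18, 10], gcd = 2
Change: index 0, 22 -> 25
gcd of the OTHER numbers (without index 0): gcd([18, 10]) = 2
New gcd = gcd(g_others, new_val) = gcd(2, 25) = 1

Answer: 1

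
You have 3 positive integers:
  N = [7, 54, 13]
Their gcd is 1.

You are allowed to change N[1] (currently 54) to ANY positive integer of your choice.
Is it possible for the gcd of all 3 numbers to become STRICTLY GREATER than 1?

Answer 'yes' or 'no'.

Answer: no

Derivation:
Current gcd = 1
gcd of all OTHER numbers (without N[1]=54): gcd([7, 13]) = 1
The new gcd after any change is gcd(1, new_value).
This can be at most 1.
Since 1 = old gcd 1, the gcd can only stay the same or decrease.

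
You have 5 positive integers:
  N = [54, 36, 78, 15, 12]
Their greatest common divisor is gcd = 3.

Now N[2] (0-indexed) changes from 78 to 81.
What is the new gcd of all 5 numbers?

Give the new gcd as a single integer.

Answer: 3

Derivation:
Numbers: [54, 36, 78, 15, 12], gcd = 3
Change: index 2, 78 -> 81
gcd of the OTHER numbers (without index 2): gcd([54, 36, 15, 12]) = 3
New gcd = gcd(g_others, new_val) = gcd(3, 81) = 3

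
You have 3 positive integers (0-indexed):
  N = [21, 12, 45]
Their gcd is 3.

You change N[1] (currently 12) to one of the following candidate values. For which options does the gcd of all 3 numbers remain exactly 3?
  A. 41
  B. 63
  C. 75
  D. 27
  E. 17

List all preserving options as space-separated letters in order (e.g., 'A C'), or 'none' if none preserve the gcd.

Old gcd = 3; gcd of others (without N[1]) = 3
New gcd for candidate v: gcd(3, v). Preserves old gcd iff gcd(3, v) = 3.
  Option A: v=41, gcd(3,41)=1 -> changes
  Option B: v=63, gcd(3,63)=3 -> preserves
  Option C: v=75, gcd(3,75)=3 -> preserves
  Option D: v=27, gcd(3,27)=3 -> preserves
  Option E: v=17, gcd(3,17)=1 -> changes

Answer: B C D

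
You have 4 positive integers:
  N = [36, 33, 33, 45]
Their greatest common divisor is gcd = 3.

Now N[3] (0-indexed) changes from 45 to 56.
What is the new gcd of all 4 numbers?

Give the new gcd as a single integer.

Numbers: [36, 33, 33, 45], gcd = 3
Change: index 3, 45 -> 56
gcd of the OTHER numbers (without index 3): gcd([36, 33, 33]) = 3
New gcd = gcd(g_others, new_val) = gcd(3, 56) = 1

Answer: 1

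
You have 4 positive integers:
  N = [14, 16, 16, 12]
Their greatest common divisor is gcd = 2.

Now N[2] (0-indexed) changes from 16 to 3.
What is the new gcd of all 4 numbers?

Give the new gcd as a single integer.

Numbers: [14, 16, 16, 12], gcd = 2
Change: index 2, 16 -> 3
gcd of the OTHER numbers (without index 2): gcd([14, 16, 12]) = 2
New gcd = gcd(g_others, new_val) = gcd(2, 3) = 1

Answer: 1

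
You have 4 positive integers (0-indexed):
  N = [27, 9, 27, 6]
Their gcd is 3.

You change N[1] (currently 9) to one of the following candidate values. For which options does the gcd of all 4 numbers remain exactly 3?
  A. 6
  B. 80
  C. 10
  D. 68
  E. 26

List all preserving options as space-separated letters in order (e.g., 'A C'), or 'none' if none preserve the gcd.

Answer: A

Derivation:
Old gcd = 3; gcd of others (without N[1]) = 3
New gcd for candidate v: gcd(3, v). Preserves old gcd iff gcd(3, v) = 3.
  Option A: v=6, gcd(3,6)=3 -> preserves
  Option B: v=80, gcd(3,80)=1 -> changes
  Option C: v=10, gcd(3,10)=1 -> changes
  Option D: v=68, gcd(3,68)=1 -> changes
  Option E: v=26, gcd(3,26)=1 -> changes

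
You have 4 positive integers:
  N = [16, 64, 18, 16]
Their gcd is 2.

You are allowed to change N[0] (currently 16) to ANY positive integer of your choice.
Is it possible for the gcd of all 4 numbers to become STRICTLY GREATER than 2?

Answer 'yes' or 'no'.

Answer: no

Derivation:
Current gcd = 2
gcd of all OTHER numbers (without N[0]=16): gcd([64, 18, 16]) = 2
The new gcd after any change is gcd(2, new_value).
This can be at most 2.
Since 2 = old gcd 2, the gcd can only stay the same or decrease.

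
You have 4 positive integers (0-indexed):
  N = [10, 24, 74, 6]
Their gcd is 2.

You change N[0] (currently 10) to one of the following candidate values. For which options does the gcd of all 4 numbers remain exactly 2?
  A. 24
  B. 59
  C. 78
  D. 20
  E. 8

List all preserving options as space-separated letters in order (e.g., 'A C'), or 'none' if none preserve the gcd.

Old gcd = 2; gcd of others (without N[0]) = 2
New gcd for candidate v: gcd(2, v). Preserves old gcd iff gcd(2, v) = 2.
  Option A: v=24, gcd(2,24)=2 -> preserves
  Option B: v=59, gcd(2,59)=1 -> changes
  Option C: v=78, gcd(2,78)=2 -> preserves
  Option D: v=20, gcd(2,20)=2 -> preserves
  Option E: v=8, gcd(2,8)=2 -> preserves

Answer: A C D E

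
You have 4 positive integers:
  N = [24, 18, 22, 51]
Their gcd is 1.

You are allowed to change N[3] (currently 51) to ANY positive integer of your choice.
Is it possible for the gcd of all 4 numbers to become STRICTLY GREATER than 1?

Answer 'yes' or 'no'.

Current gcd = 1
gcd of all OTHER numbers (without N[3]=51): gcd([24, 18, 22]) = 2
The new gcd after any change is gcd(2, new_value).
This can be at most 2.
Since 2 > old gcd 1, the gcd CAN increase (e.g., set N[3] = 2).

Answer: yes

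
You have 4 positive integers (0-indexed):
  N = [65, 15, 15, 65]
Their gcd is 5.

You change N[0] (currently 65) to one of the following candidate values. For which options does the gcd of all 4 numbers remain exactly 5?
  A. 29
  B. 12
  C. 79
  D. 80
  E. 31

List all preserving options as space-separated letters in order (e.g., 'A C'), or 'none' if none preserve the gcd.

Answer: D

Derivation:
Old gcd = 5; gcd of others (without N[0]) = 5
New gcd for candidate v: gcd(5, v). Preserves old gcd iff gcd(5, v) = 5.
  Option A: v=29, gcd(5,29)=1 -> changes
  Option B: v=12, gcd(5,12)=1 -> changes
  Option C: v=79, gcd(5,79)=1 -> changes
  Option D: v=80, gcd(5,80)=5 -> preserves
  Option E: v=31, gcd(5,31)=1 -> changes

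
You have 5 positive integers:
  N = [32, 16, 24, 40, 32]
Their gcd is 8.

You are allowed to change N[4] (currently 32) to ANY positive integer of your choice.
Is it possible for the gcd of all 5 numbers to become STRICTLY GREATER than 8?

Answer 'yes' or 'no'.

Current gcd = 8
gcd of all OTHER numbers (without N[4]=32): gcd([32, 16, 24, 40]) = 8
The new gcd after any change is gcd(8, new_value).
This can be at most 8.
Since 8 = old gcd 8, the gcd can only stay the same or decrease.

Answer: no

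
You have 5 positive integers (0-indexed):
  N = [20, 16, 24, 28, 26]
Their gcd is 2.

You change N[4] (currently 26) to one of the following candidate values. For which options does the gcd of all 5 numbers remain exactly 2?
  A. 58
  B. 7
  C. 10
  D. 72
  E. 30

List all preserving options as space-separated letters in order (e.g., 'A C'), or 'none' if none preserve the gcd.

Old gcd = 2; gcd of others (without N[4]) = 4
New gcd for candidate v: gcd(4, v). Preserves old gcd iff gcd(4, v) = 2.
  Option A: v=58, gcd(4,58)=2 -> preserves
  Option B: v=7, gcd(4,7)=1 -> changes
  Option C: v=10, gcd(4,10)=2 -> preserves
  Option D: v=72, gcd(4,72)=4 -> changes
  Option E: v=30, gcd(4,30)=2 -> preserves

Answer: A C E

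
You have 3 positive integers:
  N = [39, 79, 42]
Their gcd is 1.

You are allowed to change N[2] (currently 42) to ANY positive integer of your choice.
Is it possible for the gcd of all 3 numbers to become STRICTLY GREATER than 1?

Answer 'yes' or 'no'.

Current gcd = 1
gcd of all OTHER numbers (without N[2]=42): gcd([39, 79]) = 1
The new gcd after any change is gcd(1, new_value).
This can be at most 1.
Since 1 = old gcd 1, the gcd can only stay the same or decrease.

Answer: no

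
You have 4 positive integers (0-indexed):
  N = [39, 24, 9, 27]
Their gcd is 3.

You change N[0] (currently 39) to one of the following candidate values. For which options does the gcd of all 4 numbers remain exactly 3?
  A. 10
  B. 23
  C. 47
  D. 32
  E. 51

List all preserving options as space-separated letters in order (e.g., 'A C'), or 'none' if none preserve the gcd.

Old gcd = 3; gcd of others (without N[0]) = 3
New gcd for candidate v: gcd(3, v). Preserves old gcd iff gcd(3, v) = 3.
  Option A: v=10, gcd(3,10)=1 -> changes
  Option B: v=23, gcd(3,23)=1 -> changes
  Option C: v=47, gcd(3,47)=1 -> changes
  Option D: v=32, gcd(3,32)=1 -> changes
  Option E: v=51, gcd(3,51)=3 -> preserves

Answer: E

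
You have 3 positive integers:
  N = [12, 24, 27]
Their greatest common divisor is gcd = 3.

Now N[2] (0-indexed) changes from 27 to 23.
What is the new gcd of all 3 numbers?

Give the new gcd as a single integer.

Numbers: [12, 24, 27], gcd = 3
Change: index 2, 27 -> 23
gcd of the OTHER numbers (without index 2): gcd([12, 24]) = 12
New gcd = gcd(g_others, new_val) = gcd(12, 23) = 1

Answer: 1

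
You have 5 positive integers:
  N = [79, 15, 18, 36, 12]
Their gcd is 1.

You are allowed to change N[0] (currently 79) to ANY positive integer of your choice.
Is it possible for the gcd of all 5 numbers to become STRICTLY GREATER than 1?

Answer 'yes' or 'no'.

Answer: yes

Derivation:
Current gcd = 1
gcd of all OTHER numbers (without N[0]=79): gcd([15, 18, 36, 12]) = 3
The new gcd after any change is gcd(3, new_value).
This can be at most 3.
Since 3 > old gcd 1, the gcd CAN increase (e.g., set N[0] = 3).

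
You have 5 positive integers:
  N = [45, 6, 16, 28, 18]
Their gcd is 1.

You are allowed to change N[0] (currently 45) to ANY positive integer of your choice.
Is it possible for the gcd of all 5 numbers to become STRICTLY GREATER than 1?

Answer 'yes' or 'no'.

Current gcd = 1
gcd of all OTHER numbers (without N[0]=45): gcd([6, 16, 28, 18]) = 2
The new gcd after any change is gcd(2, new_value).
This can be at most 2.
Since 2 > old gcd 1, the gcd CAN increase (e.g., set N[0] = 2).

Answer: yes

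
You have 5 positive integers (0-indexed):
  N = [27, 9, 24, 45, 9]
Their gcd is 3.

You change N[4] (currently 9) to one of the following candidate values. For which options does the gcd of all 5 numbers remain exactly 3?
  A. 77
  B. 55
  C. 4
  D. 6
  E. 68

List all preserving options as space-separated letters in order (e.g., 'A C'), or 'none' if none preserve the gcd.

Old gcd = 3; gcd of others (without N[4]) = 3
New gcd for candidate v: gcd(3, v). Preserves old gcd iff gcd(3, v) = 3.
  Option A: v=77, gcd(3,77)=1 -> changes
  Option B: v=55, gcd(3,55)=1 -> changes
  Option C: v=4, gcd(3,4)=1 -> changes
  Option D: v=6, gcd(3,6)=3 -> preserves
  Option E: v=68, gcd(3,68)=1 -> changes

Answer: D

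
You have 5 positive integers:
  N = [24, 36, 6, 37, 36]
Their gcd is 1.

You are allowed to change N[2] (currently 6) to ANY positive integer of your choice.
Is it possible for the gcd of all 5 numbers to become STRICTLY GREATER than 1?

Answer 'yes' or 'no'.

Answer: no

Derivation:
Current gcd = 1
gcd of all OTHER numbers (without N[2]=6): gcd([24, 36, 37, 36]) = 1
The new gcd after any change is gcd(1, new_value).
This can be at most 1.
Since 1 = old gcd 1, the gcd can only stay the same or decrease.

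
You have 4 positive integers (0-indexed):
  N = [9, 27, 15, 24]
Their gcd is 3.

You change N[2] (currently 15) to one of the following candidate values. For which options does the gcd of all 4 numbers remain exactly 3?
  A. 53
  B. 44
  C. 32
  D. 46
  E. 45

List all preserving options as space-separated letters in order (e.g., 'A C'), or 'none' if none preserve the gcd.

Old gcd = 3; gcd of others (without N[2]) = 3
New gcd for candidate v: gcd(3, v). Preserves old gcd iff gcd(3, v) = 3.
  Option A: v=53, gcd(3,53)=1 -> changes
  Option B: v=44, gcd(3,44)=1 -> changes
  Option C: v=32, gcd(3,32)=1 -> changes
  Option D: v=46, gcd(3,46)=1 -> changes
  Option E: v=45, gcd(3,45)=3 -> preserves

Answer: E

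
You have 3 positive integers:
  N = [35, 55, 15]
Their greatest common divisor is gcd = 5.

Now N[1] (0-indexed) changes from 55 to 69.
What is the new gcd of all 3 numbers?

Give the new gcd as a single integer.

Answer: 1

Derivation:
Numbers: [35, 55, 15], gcd = 5
Change: index 1, 55 -> 69
gcd of the OTHER numbers (without index 1): gcd([35, 15]) = 5
New gcd = gcd(g_others, new_val) = gcd(5, 69) = 1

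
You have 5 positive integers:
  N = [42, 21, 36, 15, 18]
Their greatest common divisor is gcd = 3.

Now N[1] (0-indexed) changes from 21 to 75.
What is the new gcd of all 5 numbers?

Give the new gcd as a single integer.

Answer: 3

Derivation:
Numbers: [42, 21, 36, 15, 18], gcd = 3
Change: index 1, 21 -> 75
gcd of the OTHER numbers (without index 1): gcd([42, 36, 15, 18]) = 3
New gcd = gcd(g_others, new_val) = gcd(3, 75) = 3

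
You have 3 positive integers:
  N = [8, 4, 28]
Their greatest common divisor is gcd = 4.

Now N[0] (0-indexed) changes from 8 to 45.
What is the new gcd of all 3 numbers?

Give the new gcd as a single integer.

Numbers: [8, 4, 28], gcd = 4
Change: index 0, 8 -> 45
gcd of the OTHER numbers (without index 0): gcd([4, 28]) = 4
New gcd = gcd(g_others, new_val) = gcd(4, 45) = 1

Answer: 1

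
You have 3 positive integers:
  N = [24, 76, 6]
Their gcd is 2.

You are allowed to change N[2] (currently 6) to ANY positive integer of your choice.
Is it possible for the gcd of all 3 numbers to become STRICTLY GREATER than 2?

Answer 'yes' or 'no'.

Answer: yes

Derivation:
Current gcd = 2
gcd of all OTHER numbers (without N[2]=6): gcd([24, 76]) = 4
The new gcd after any change is gcd(4, new_value).
This can be at most 4.
Since 4 > old gcd 2, the gcd CAN increase (e.g., set N[2] = 4).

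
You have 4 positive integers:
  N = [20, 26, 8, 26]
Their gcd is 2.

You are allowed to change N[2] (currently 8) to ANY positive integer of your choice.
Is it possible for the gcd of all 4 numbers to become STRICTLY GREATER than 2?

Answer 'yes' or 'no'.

Current gcd = 2
gcd of all OTHER numbers (without N[2]=8): gcd([20, 26, 26]) = 2
The new gcd after any change is gcd(2, new_value).
This can be at most 2.
Since 2 = old gcd 2, the gcd can only stay the same or decrease.

Answer: no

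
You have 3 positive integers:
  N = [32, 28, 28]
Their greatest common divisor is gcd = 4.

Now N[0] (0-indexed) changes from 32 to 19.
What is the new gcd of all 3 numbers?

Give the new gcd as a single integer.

Answer: 1

Derivation:
Numbers: [32, 28, 28], gcd = 4
Change: index 0, 32 -> 19
gcd of the OTHER numbers (without index 0): gcd([28, 28]) = 28
New gcd = gcd(g_others, new_val) = gcd(28, 19) = 1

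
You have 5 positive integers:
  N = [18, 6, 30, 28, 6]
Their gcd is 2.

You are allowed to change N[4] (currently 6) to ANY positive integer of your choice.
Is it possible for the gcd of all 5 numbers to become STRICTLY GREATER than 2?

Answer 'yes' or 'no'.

Answer: no

Derivation:
Current gcd = 2
gcd of all OTHER numbers (without N[4]=6): gcd([18, 6, 30, 28]) = 2
The new gcd after any change is gcd(2, new_value).
This can be at most 2.
Since 2 = old gcd 2, the gcd can only stay the same or decrease.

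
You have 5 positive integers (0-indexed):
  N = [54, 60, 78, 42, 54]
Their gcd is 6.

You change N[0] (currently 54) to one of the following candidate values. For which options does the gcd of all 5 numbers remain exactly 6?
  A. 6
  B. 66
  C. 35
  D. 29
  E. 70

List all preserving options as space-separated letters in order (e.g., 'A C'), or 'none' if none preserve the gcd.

Old gcd = 6; gcd of others (without N[0]) = 6
New gcd for candidate v: gcd(6, v). Preserves old gcd iff gcd(6, v) = 6.
  Option A: v=6, gcd(6,6)=6 -> preserves
  Option B: v=66, gcd(6,66)=6 -> preserves
  Option C: v=35, gcd(6,35)=1 -> changes
  Option D: v=29, gcd(6,29)=1 -> changes
  Option E: v=70, gcd(6,70)=2 -> changes

Answer: A B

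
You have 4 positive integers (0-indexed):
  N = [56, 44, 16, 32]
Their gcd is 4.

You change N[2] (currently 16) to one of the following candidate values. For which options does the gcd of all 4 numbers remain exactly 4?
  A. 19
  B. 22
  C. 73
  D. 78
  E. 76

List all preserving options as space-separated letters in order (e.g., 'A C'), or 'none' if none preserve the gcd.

Answer: E

Derivation:
Old gcd = 4; gcd of others (without N[2]) = 4
New gcd for candidate v: gcd(4, v). Preserves old gcd iff gcd(4, v) = 4.
  Option A: v=19, gcd(4,19)=1 -> changes
  Option B: v=22, gcd(4,22)=2 -> changes
  Option C: v=73, gcd(4,73)=1 -> changes
  Option D: v=78, gcd(4,78)=2 -> changes
  Option E: v=76, gcd(4,76)=4 -> preserves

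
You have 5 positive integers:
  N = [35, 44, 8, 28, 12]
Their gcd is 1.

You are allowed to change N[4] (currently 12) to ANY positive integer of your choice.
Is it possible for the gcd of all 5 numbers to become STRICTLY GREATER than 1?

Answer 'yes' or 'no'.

Answer: no

Derivation:
Current gcd = 1
gcd of all OTHER numbers (without N[4]=12): gcd([35, 44, 8, 28]) = 1
The new gcd after any change is gcd(1, new_value).
This can be at most 1.
Since 1 = old gcd 1, the gcd can only stay the same or decrease.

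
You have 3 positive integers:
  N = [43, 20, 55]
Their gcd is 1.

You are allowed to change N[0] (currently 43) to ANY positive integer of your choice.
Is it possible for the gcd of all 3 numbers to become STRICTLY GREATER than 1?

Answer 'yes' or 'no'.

Answer: yes

Derivation:
Current gcd = 1
gcd of all OTHER numbers (without N[0]=43): gcd([20, 55]) = 5
The new gcd after any change is gcd(5, new_value).
This can be at most 5.
Since 5 > old gcd 1, the gcd CAN increase (e.g., set N[0] = 5).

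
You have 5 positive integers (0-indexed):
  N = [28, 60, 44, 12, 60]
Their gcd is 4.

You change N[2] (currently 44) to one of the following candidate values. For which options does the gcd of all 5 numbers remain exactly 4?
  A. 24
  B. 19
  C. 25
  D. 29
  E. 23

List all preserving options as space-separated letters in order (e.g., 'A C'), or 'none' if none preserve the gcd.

Old gcd = 4; gcd of others (without N[2]) = 4
New gcd for candidate v: gcd(4, v). Preserves old gcd iff gcd(4, v) = 4.
  Option A: v=24, gcd(4,24)=4 -> preserves
  Option B: v=19, gcd(4,19)=1 -> changes
  Option C: v=25, gcd(4,25)=1 -> changes
  Option D: v=29, gcd(4,29)=1 -> changes
  Option E: v=23, gcd(4,23)=1 -> changes

Answer: A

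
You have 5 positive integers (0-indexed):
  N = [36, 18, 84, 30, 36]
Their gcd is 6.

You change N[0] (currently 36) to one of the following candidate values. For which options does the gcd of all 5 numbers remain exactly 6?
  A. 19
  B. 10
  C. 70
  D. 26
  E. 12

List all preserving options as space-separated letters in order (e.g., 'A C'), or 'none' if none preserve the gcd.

Old gcd = 6; gcd of others (without N[0]) = 6
New gcd for candidate v: gcd(6, v). Preserves old gcd iff gcd(6, v) = 6.
  Option A: v=19, gcd(6,19)=1 -> changes
  Option B: v=10, gcd(6,10)=2 -> changes
  Option C: v=70, gcd(6,70)=2 -> changes
  Option D: v=26, gcd(6,26)=2 -> changes
  Option E: v=12, gcd(6,12)=6 -> preserves

Answer: E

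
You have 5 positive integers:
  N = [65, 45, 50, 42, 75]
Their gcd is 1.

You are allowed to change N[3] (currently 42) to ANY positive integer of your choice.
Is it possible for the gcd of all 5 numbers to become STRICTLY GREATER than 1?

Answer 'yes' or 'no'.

Current gcd = 1
gcd of all OTHER numbers (without N[3]=42): gcd([65, 45, 50, 75]) = 5
The new gcd after any change is gcd(5, new_value).
This can be at most 5.
Since 5 > old gcd 1, the gcd CAN increase (e.g., set N[3] = 5).

Answer: yes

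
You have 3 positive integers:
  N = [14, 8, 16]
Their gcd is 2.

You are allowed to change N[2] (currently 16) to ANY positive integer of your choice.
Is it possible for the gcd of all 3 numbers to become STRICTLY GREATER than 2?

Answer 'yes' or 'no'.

Answer: no

Derivation:
Current gcd = 2
gcd of all OTHER numbers (without N[2]=16): gcd([14, 8]) = 2
The new gcd after any change is gcd(2, new_value).
This can be at most 2.
Since 2 = old gcd 2, the gcd can only stay the same or decrease.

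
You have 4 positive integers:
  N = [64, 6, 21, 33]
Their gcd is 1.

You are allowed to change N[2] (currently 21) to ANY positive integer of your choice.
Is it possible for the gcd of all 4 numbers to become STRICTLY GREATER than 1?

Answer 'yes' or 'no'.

Answer: no

Derivation:
Current gcd = 1
gcd of all OTHER numbers (without N[2]=21): gcd([64, 6, 33]) = 1
The new gcd after any change is gcd(1, new_value).
This can be at most 1.
Since 1 = old gcd 1, the gcd can only stay the same or decrease.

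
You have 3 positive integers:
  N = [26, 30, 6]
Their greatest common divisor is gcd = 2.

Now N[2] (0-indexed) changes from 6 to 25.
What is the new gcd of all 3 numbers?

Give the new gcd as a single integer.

Answer: 1

Derivation:
Numbers: [26, 30, 6], gcd = 2
Change: index 2, 6 -> 25
gcd of the OTHER numbers (without index 2): gcd([26, 30]) = 2
New gcd = gcd(g_others, new_val) = gcd(2, 25) = 1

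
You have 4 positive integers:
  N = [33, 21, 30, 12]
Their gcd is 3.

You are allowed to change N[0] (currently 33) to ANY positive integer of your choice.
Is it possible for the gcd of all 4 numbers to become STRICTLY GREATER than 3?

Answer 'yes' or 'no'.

Current gcd = 3
gcd of all OTHER numbers (without N[0]=33): gcd([21, 30, 12]) = 3
The new gcd after any change is gcd(3, new_value).
This can be at most 3.
Since 3 = old gcd 3, the gcd can only stay the same or decrease.

Answer: no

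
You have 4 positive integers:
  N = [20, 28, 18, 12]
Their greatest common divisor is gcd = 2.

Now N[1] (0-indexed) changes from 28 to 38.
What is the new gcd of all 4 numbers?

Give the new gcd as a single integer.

Numbers: [20, 28, 18, 12], gcd = 2
Change: index 1, 28 -> 38
gcd of the OTHER numbers (without index 1): gcd([20, 18, 12]) = 2
New gcd = gcd(g_others, new_val) = gcd(2, 38) = 2

Answer: 2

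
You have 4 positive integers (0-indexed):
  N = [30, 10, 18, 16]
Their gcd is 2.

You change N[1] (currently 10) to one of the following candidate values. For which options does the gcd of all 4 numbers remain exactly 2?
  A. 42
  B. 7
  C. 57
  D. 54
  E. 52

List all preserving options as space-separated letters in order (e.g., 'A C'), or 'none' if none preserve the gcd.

Answer: A D E

Derivation:
Old gcd = 2; gcd of others (without N[1]) = 2
New gcd for candidate v: gcd(2, v). Preserves old gcd iff gcd(2, v) = 2.
  Option A: v=42, gcd(2,42)=2 -> preserves
  Option B: v=7, gcd(2,7)=1 -> changes
  Option C: v=57, gcd(2,57)=1 -> changes
  Option D: v=54, gcd(2,54)=2 -> preserves
  Option E: v=52, gcd(2,52)=2 -> preserves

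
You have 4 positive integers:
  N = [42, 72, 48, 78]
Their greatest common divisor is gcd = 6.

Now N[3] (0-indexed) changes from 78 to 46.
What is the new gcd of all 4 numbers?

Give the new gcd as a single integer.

Answer: 2

Derivation:
Numbers: [42, 72, 48, 78], gcd = 6
Change: index 3, 78 -> 46
gcd of the OTHER numbers (without index 3): gcd([42, 72, 48]) = 6
New gcd = gcd(g_others, new_val) = gcd(6, 46) = 2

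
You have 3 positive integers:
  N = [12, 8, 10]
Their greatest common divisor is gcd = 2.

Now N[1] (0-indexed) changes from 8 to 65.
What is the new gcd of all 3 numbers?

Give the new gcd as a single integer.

Numbers: [12, 8, 10], gcd = 2
Change: index 1, 8 -> 65
gcd of the OTHER numbers (without index 1): gcd([12, 10]) = 2
New gcd = gcd(g_others, new_val) = gcd(2, 65) = 1

Answer: 1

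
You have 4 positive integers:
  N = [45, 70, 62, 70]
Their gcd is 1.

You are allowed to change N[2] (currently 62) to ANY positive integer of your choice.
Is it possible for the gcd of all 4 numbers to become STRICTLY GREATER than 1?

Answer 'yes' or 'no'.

Answer: yes

Derivation:
Current gcd = 1
gcd of all OTHER numbers (without N[2]=62): gcd([45, 70, 70]) = 5
The new gcd after any change is gcd(5, new_value).
This can be at most 5.
Since 5 > old gcd 1, the gcd CAN increase (e.g., set N[2] = 5).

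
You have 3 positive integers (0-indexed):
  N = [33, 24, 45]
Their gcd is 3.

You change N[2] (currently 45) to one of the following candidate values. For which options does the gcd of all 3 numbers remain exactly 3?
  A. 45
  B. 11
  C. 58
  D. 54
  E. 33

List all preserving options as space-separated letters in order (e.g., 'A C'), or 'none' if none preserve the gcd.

Old gcd = 3; gcd of others (without N[2]) = 3
New gcd for candidate v: gcd(3, v). Preserves old gcd iff gcd(3, v) = 3.
  Option A: v=45, gcd(3,45)=3 -> preserves
  Option B: v=11, gcd(3,11)=1 -> changes
  Option C: v=58, gcd(3,58)=1 -> changes
  Option D: v=54, gcd(3,54)=3 -> preserves
  Option E: v=33, gcd(3,33)=3 -> preserves

Answer: A D E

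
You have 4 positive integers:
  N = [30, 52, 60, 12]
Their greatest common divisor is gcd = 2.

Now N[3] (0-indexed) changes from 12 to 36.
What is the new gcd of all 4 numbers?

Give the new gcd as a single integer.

Numbers: [30, 52, 60, 12], gcd = 2
Change: index 3, 12 -> 36
gcd of the OTHER numbers (without index 3): gcd([30, 52, 60]) = 2
New gcd = gcd(g_others, new_val) = gcd(2, 36) = 2

Answer: 2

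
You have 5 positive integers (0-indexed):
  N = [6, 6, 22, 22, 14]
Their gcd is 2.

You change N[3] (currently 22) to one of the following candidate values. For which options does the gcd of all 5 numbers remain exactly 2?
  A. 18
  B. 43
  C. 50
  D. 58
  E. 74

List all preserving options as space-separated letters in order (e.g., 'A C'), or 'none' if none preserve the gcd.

Answer: A C D E

Derivation:
Old gcd = 2; gcd of others (without N[3]) = 2
New gcd for candidate v: gcd(2, v). Preserves old gcd iff gcd(2, v) = 2.
  Option A: v=18, gcd(2,18)=2 -> preserves
  Option B: v=43, gcd(2,43)=1 -> changes
  Option C: v=50, gcd(2,50)=2 -> preserves
  Option D: v=58, gcd(2,58)=2 -> preserves
  Option E: v=74, gcd(2,74)=2 -> preserves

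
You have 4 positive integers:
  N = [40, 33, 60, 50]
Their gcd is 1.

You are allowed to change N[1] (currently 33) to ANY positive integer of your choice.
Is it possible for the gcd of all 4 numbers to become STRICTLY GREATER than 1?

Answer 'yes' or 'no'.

Current gcd = 1
gcd of all OTHER numbers (without N[1]=33): gcd([40, 60, 50]) = 10
The new gcd after any change is gcd(10, new_value).
This can be at most 10.
Since 10 > old gcd 1, the gcd CAN increase (e.g., set N[1] = 10).

Answer: yes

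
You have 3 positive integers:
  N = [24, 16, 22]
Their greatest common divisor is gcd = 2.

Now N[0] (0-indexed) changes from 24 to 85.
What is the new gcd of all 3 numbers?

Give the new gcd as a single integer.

Numbers: [24, 16, 22], gcd = 2
Change: index 0, 24 -> 85
gcd of the OTHER numbers (without index 0): gcd([16, 22]) = 2
New gcd = gcd(g_others, new_val) = gcd(2, 85) = 1

Answer: 1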